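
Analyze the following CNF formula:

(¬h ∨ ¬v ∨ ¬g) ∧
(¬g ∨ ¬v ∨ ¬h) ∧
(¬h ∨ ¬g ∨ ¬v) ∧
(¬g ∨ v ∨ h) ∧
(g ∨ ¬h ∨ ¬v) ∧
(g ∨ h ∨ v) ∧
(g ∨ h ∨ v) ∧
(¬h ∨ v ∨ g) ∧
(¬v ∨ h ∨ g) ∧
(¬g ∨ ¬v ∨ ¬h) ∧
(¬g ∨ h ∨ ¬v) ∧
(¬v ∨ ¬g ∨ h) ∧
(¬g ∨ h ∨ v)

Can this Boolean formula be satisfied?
Yes

Yes, the formula is satisfiable.

One satisfying assignment is: h=True, v=False, g=True

Verification: With this assignment, all 13 clauses evaluate to true.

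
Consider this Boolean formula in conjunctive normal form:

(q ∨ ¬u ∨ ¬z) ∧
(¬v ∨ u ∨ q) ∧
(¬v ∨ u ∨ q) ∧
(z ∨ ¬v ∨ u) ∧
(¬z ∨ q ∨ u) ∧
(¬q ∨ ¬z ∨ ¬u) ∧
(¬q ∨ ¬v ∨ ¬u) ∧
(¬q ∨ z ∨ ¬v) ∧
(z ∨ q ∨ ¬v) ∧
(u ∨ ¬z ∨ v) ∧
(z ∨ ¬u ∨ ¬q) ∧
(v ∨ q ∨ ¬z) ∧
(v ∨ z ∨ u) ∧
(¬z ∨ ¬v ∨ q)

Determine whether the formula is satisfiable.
Yes

Yes, the formula is satisfiable.

One satisfying assignment is: u=True, v=False, q=False, z=False

Verification: With this assignment, all 14 clauses evaluate to true.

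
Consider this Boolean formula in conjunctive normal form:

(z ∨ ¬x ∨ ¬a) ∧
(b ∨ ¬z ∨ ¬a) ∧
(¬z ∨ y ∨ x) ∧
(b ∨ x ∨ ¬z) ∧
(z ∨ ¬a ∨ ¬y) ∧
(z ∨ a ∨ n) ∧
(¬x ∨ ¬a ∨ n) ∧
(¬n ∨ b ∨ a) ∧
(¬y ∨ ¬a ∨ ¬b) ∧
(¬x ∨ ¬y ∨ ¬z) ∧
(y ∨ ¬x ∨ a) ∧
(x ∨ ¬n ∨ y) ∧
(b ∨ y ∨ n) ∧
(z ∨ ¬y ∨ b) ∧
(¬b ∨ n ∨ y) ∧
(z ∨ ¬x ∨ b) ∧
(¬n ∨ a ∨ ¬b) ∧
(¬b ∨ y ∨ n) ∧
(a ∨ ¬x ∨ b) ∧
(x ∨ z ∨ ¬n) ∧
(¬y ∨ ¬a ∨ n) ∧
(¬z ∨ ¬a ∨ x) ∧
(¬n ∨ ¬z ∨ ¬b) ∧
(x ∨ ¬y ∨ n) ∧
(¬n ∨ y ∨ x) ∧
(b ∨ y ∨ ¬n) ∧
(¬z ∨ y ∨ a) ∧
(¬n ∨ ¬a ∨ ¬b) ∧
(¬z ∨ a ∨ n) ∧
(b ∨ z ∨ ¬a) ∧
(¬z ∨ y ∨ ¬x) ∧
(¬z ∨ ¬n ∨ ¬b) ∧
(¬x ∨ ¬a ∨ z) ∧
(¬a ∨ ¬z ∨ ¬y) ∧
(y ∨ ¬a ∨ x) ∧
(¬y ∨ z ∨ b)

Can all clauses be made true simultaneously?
No

No, the formula is not satisfiable.

No assignment of truth values to the variables can make all 36 clauses true simultaneously.

The formula is UNSAT (unsatisfiable).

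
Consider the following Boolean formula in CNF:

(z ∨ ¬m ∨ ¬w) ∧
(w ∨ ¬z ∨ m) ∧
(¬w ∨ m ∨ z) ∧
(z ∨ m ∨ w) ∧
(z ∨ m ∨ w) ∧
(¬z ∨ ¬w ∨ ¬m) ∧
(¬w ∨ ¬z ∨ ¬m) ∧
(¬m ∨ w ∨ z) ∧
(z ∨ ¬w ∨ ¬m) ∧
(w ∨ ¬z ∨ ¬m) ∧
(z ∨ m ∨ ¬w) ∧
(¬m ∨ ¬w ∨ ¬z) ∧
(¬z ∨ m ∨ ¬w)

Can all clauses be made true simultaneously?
No

No, the formula is not satisfiable.

No assignment of truth values to the variables can make all 13 clauses true simultaneously.

The formula is UNSAT (unsatisfiable).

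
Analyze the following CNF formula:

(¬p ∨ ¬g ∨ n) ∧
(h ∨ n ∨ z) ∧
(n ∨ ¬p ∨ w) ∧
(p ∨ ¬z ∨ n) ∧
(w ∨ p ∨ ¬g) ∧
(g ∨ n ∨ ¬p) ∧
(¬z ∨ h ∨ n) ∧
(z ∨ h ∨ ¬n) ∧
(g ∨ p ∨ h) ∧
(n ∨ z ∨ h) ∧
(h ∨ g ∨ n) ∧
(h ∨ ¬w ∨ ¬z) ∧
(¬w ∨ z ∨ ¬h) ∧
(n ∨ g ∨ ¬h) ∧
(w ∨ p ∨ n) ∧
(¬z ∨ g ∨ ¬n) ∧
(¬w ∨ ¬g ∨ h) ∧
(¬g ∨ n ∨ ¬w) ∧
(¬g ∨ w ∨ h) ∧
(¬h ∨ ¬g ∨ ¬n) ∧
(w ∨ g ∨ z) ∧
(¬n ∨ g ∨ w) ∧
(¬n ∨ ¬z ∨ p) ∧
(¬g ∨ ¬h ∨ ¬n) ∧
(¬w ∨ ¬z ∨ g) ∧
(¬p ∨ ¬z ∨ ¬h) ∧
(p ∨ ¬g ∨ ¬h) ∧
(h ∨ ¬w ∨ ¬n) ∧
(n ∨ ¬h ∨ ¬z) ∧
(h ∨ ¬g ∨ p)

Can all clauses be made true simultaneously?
No

No, the formula is not satisfiable.

No assignment of truth values to the variables can make all 30 clauses true simultaneously.

The formula is UNSAT (unsatisfiable).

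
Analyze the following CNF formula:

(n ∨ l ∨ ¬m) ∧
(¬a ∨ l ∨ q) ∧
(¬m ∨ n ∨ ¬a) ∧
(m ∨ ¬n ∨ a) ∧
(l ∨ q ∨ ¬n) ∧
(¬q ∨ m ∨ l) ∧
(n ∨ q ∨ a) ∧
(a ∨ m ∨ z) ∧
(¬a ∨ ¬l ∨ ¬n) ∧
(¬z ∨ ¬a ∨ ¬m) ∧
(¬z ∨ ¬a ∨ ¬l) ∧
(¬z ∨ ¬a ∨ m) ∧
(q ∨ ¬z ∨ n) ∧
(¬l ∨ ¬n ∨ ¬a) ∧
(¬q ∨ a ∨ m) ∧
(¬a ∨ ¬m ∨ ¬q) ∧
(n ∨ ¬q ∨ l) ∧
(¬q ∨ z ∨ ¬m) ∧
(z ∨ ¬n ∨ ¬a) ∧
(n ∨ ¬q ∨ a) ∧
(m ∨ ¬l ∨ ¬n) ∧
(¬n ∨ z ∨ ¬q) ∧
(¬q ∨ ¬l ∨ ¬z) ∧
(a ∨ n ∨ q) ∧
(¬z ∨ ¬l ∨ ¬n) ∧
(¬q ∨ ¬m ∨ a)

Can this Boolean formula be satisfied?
Yes

Yes, the formula is satisfiable.

One satisfying assignment is: m=True, a=False, l=True, q=False, z=False, n=True

Verification: With this assignment, all 26 clauses evaluate to true.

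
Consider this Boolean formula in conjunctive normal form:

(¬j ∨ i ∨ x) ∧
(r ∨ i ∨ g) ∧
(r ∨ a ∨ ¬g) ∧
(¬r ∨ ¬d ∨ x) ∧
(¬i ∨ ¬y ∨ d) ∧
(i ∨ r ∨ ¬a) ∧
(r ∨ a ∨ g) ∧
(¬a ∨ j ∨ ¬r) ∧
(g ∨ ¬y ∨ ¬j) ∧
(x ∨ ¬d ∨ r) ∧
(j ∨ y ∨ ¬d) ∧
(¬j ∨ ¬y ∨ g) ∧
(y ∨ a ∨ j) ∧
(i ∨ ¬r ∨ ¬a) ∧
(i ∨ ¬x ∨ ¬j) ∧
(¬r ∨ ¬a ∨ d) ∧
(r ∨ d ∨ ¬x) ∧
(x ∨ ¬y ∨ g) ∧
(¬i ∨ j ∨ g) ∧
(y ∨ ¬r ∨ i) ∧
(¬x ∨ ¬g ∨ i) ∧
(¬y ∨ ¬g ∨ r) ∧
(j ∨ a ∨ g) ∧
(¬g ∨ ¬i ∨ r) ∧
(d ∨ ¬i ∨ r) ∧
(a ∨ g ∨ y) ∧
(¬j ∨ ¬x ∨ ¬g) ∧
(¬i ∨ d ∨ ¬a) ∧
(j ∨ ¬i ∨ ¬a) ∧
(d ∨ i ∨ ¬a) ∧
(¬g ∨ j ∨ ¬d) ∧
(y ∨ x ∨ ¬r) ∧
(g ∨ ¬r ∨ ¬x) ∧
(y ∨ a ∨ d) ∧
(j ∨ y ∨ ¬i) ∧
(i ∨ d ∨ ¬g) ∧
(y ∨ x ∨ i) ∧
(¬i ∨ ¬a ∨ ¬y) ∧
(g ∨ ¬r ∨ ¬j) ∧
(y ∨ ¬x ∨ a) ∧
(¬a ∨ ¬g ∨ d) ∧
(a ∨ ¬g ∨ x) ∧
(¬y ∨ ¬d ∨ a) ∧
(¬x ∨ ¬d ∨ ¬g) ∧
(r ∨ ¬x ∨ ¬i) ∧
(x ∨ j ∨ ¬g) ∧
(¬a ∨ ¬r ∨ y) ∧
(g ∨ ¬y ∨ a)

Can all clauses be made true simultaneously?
No

No, the formula is not satisfiable.

No assignment of truth values to the variables can make all 48 clauses true simultaneously.

The formula is UNSAT (unsatisfiable).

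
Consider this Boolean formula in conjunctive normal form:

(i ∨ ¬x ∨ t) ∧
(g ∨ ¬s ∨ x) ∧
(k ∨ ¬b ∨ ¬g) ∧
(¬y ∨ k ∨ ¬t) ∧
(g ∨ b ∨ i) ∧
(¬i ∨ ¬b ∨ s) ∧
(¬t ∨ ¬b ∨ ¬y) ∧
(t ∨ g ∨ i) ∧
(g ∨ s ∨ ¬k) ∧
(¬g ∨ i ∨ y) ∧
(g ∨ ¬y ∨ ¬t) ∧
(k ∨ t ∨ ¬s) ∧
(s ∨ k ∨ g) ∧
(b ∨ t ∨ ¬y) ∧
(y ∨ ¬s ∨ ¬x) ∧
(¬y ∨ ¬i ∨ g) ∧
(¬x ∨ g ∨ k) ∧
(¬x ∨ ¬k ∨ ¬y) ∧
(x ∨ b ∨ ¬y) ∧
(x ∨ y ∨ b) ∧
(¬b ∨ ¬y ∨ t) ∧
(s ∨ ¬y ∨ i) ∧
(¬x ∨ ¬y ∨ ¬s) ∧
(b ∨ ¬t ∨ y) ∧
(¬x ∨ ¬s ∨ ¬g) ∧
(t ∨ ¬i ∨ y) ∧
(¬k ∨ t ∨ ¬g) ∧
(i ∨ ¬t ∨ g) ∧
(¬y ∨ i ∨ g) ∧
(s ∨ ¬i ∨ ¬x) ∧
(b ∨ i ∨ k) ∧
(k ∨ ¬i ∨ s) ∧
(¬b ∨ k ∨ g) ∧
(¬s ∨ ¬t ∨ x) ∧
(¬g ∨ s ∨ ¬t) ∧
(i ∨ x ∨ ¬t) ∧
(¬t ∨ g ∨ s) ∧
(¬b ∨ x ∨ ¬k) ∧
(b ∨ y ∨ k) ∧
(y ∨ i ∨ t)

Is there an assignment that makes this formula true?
No

No, the formula is not satisfiable.

No assignment of truth values to the variables can make all 40 clauses true simultaneously.

The formula is UNSAT (unsatisfiable).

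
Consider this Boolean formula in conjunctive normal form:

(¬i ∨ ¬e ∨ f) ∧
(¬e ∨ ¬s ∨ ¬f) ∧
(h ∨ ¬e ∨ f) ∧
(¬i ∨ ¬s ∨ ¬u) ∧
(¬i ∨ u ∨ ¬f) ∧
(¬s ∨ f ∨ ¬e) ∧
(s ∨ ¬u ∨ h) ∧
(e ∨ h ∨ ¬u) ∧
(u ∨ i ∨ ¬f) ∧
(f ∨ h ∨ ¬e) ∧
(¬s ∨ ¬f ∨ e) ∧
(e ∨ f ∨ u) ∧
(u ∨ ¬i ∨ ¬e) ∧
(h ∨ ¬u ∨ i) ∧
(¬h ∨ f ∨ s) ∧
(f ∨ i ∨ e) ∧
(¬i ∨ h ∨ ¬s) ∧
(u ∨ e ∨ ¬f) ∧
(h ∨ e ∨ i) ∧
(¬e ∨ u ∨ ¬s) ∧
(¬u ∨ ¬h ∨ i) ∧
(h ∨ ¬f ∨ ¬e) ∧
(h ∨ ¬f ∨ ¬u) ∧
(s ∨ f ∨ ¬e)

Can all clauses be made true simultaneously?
Yes

Yes, the formula is satisfiable.

One satisfying assignment is: e=False, f=True, i=True, h=True, u=True, s=False

Verification: With this assignment, all 24 clauses evaluate to true.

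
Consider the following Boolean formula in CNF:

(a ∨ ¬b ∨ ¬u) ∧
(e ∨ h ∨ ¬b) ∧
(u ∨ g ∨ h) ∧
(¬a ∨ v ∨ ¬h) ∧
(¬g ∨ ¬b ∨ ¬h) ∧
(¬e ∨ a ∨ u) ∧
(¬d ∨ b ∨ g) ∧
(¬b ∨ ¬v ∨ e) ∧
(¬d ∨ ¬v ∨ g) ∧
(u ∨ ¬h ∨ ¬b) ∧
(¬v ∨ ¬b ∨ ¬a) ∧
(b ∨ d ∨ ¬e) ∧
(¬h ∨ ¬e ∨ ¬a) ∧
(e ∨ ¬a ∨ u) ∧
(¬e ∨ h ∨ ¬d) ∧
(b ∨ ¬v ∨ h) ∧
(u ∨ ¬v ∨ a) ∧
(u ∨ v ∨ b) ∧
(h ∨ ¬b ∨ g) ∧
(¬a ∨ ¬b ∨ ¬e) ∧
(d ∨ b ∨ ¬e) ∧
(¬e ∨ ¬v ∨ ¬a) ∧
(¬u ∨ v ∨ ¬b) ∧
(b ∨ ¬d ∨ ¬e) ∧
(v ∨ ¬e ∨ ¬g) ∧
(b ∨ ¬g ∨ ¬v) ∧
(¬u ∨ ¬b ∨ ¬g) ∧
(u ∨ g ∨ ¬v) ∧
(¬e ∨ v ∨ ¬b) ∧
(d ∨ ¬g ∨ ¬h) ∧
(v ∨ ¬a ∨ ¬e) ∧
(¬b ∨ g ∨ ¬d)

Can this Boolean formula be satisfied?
Yes

Yes, the formula is satisfiable.

One satisfying assignment is: g=False, a=False, h=False, u=True, d=False, v=False, b=False, e=False

Verification: With this assignment, all 32 clauses evaluate to true.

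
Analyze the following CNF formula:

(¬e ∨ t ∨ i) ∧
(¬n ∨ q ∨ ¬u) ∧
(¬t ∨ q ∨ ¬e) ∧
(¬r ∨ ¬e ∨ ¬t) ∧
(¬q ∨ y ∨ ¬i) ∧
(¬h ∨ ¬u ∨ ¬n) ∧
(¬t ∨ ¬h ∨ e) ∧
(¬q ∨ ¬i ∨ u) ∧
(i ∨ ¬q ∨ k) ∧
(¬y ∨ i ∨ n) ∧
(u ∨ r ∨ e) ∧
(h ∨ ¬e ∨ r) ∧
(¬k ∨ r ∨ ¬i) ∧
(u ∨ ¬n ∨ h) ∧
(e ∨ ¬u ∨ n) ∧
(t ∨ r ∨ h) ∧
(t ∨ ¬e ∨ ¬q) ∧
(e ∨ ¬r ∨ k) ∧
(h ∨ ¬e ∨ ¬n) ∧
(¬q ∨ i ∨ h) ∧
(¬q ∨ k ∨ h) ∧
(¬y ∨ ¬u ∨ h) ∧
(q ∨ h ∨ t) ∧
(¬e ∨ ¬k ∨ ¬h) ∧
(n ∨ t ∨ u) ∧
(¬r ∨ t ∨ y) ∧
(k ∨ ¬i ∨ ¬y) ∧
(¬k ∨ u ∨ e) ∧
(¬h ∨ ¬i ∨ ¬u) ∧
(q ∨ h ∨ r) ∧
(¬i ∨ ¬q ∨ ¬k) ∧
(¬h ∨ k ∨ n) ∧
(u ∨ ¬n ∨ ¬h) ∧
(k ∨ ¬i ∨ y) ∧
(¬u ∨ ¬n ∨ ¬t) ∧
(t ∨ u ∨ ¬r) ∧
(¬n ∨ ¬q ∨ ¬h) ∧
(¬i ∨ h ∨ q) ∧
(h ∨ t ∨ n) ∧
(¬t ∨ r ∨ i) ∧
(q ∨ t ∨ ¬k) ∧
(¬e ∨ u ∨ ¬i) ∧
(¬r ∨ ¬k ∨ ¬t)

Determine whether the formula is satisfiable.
No

No, the formula is not satisfiable.

No assignment of truth values to the variables can make all 43 clauses true simultaneously.

The formula is UNSAT (unsatisfiable).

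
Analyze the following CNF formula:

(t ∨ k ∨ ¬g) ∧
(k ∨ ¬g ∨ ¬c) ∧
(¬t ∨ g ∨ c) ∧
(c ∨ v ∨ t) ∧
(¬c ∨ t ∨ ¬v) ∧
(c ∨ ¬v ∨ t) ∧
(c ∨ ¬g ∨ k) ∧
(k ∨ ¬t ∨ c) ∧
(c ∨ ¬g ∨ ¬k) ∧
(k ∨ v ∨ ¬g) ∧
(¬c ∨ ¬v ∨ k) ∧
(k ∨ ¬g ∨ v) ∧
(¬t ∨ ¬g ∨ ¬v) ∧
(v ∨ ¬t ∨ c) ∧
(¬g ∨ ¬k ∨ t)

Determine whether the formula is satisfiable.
Yes

Yes, the formula is satisfiable.

One satisfying assignment is: c=True, t=False, g=False, k=False, v=False

Verification: With this assignment, all 15 clauses evaluate to true.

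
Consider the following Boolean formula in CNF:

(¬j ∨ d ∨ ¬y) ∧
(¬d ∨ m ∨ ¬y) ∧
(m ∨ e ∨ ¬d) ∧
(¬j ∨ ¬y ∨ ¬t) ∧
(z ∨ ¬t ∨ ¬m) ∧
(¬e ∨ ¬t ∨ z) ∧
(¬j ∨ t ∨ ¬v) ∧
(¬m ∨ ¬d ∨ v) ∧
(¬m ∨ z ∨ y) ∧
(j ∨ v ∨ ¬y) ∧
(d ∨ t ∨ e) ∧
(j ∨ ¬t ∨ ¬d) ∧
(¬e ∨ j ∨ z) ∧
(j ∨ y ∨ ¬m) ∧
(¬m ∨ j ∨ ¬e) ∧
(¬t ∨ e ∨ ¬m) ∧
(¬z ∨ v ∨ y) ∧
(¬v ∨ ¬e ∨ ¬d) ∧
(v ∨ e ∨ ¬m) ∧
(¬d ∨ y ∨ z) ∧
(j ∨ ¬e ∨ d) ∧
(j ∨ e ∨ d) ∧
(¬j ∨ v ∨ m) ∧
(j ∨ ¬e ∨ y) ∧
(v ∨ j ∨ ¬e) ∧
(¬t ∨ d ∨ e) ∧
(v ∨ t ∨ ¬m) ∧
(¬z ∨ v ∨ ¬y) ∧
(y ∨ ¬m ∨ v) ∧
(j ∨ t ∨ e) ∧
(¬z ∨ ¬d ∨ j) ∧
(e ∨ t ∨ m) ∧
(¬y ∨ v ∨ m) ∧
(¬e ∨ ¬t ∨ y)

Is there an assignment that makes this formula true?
No

No, the formula is not satisfiable.

No assignment of truth values to the variables can make all 34 clauses true simultaneously.

The formula is UNSAT (unsatisfiable).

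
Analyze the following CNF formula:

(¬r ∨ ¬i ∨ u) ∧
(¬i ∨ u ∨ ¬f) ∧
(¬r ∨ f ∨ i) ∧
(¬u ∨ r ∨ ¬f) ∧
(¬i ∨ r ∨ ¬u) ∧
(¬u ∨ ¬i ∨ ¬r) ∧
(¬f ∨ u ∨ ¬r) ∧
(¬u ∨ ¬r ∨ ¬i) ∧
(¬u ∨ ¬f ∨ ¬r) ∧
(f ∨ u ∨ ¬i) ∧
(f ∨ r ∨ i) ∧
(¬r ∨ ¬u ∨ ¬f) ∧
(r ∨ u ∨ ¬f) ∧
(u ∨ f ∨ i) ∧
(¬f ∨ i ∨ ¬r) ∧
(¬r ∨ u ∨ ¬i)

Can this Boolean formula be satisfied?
No

No, the formula is not satisfiable.

No assignment of truth values to the variables can make all 16 clauses true simultaneously.

The formula is UNSAT (unsatisfiable).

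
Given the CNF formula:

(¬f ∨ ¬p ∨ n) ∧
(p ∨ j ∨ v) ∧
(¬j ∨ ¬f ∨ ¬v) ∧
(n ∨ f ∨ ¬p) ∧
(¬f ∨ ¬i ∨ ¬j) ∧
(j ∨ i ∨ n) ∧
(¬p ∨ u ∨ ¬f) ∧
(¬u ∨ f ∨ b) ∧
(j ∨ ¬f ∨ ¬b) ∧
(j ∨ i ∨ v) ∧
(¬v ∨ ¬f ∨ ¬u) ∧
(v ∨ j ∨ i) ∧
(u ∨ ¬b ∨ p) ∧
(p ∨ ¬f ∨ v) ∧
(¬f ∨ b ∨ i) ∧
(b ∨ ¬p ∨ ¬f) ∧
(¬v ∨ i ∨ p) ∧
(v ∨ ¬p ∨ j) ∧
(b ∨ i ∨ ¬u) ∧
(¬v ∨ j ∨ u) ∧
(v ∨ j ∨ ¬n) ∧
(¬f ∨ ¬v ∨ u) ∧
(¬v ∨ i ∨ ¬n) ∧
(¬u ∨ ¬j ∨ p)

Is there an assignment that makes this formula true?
Yes

Yes, the formula is satisfiable.

One satisfying assignment is: f=False, v=False, j=True, n=False, i=False, u=False, b=False, p=False

Verification: With this assignment, all 24 clauses evaluate to true.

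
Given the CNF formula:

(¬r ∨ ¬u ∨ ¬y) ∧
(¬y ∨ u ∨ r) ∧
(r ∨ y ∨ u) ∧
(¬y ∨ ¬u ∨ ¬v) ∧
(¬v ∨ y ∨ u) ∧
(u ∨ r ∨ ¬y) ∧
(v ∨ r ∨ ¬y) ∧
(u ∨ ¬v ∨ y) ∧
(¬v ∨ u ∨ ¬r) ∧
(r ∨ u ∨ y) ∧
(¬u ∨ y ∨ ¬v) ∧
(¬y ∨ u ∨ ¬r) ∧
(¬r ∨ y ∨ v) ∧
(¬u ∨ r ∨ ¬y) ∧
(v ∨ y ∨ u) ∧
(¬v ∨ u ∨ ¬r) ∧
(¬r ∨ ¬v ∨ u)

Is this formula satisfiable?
Yes

Yes, the formula is satisfiable.

One satisfying assignment is: y=False, v=False, r=False, u=True

Verification: With this assignment, all 17 clauses evaluate to true.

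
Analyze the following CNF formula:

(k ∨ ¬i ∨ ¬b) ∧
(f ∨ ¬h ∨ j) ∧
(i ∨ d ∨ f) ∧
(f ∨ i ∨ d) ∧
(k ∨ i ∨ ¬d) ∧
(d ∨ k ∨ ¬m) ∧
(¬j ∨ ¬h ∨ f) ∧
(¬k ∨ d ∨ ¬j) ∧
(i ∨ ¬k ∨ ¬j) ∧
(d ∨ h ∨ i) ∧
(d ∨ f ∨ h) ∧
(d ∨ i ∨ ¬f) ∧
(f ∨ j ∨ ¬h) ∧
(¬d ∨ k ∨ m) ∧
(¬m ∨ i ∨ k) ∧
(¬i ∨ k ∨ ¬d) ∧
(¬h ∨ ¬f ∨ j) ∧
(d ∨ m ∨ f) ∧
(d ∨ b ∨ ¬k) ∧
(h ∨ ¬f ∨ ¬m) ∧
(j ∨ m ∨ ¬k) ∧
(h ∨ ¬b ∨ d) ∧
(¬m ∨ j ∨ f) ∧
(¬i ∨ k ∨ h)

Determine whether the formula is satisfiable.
Yes

Yes, the formula is satisfiable.

One satisfying assignment is: i=True, j=True, d=True, h=False, f=False, k=True, b=True, m=False

Verification: With this assignment, all 24 clauses evaluate to true.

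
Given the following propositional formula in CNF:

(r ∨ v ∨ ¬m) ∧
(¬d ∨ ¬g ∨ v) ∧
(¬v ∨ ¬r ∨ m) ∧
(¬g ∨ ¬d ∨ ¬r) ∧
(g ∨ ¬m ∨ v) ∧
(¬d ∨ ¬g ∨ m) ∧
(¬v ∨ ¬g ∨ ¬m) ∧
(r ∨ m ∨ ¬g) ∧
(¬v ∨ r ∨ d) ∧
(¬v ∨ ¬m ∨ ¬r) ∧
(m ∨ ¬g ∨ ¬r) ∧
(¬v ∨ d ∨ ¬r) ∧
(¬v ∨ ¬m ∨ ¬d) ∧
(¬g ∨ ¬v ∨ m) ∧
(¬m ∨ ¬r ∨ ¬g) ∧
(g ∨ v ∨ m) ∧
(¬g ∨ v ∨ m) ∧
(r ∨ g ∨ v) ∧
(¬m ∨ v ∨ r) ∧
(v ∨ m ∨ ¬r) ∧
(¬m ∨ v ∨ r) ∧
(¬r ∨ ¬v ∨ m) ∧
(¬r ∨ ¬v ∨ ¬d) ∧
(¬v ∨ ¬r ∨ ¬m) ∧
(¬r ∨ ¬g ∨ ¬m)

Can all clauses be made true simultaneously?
Yes

Yes, the formula is satisfiable.

One satisfying assignment is: m=False, r=False, v=True, d=True, g=False

Verification: With this assignment, all 25 clauses evaluate to true.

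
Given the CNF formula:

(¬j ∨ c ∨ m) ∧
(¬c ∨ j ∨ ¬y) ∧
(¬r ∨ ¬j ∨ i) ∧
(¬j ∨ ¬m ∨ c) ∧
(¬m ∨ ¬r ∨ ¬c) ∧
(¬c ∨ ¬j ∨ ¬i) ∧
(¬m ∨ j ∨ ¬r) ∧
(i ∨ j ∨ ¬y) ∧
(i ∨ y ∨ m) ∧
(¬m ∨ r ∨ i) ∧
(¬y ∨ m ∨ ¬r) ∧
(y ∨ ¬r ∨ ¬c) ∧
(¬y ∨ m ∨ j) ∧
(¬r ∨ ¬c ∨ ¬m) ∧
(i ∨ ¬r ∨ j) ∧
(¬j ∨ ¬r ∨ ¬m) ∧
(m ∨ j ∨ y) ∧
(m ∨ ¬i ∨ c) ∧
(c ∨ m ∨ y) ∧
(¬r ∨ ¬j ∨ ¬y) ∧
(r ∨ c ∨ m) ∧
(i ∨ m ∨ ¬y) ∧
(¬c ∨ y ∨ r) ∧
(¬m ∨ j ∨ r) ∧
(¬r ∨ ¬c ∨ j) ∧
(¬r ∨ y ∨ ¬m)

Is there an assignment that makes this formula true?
No

No, the formula is not satisfiable.

No assignment of truth values to the variables can make all 26 clauses true simultaneously.

The formula is UNSAT (unsatisfiable).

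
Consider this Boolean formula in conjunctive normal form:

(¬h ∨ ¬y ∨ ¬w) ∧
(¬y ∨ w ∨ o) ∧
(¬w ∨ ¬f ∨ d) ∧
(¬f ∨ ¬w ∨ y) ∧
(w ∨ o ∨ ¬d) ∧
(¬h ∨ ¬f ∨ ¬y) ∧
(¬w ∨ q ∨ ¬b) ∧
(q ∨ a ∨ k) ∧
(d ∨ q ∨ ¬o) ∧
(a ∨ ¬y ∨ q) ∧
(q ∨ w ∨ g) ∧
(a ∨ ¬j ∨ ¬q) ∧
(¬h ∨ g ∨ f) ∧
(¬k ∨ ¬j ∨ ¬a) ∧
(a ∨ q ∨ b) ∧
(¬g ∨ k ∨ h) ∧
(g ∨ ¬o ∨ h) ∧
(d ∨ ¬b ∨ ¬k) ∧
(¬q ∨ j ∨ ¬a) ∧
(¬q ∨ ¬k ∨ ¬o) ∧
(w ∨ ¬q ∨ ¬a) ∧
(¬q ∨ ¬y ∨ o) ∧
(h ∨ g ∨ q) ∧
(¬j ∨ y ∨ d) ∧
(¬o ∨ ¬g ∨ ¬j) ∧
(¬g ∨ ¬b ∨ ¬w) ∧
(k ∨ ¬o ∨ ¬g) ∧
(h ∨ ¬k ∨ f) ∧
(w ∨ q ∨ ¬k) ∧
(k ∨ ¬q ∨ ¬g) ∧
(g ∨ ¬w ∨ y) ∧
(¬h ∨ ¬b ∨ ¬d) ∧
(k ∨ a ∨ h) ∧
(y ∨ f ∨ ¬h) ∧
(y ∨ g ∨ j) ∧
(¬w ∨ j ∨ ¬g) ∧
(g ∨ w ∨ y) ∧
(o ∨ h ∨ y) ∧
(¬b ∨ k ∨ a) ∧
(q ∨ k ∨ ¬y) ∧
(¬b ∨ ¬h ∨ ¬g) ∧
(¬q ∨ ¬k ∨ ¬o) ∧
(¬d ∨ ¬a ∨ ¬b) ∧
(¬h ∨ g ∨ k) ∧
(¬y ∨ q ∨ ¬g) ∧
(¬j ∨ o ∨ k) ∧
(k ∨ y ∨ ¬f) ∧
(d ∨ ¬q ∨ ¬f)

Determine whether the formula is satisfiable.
No

No, the formula is not satisfiable.

No assignment of truth values to the variables can make all 48 clauses true simultaneously.

The formula is UNSAT (unsatisfiable).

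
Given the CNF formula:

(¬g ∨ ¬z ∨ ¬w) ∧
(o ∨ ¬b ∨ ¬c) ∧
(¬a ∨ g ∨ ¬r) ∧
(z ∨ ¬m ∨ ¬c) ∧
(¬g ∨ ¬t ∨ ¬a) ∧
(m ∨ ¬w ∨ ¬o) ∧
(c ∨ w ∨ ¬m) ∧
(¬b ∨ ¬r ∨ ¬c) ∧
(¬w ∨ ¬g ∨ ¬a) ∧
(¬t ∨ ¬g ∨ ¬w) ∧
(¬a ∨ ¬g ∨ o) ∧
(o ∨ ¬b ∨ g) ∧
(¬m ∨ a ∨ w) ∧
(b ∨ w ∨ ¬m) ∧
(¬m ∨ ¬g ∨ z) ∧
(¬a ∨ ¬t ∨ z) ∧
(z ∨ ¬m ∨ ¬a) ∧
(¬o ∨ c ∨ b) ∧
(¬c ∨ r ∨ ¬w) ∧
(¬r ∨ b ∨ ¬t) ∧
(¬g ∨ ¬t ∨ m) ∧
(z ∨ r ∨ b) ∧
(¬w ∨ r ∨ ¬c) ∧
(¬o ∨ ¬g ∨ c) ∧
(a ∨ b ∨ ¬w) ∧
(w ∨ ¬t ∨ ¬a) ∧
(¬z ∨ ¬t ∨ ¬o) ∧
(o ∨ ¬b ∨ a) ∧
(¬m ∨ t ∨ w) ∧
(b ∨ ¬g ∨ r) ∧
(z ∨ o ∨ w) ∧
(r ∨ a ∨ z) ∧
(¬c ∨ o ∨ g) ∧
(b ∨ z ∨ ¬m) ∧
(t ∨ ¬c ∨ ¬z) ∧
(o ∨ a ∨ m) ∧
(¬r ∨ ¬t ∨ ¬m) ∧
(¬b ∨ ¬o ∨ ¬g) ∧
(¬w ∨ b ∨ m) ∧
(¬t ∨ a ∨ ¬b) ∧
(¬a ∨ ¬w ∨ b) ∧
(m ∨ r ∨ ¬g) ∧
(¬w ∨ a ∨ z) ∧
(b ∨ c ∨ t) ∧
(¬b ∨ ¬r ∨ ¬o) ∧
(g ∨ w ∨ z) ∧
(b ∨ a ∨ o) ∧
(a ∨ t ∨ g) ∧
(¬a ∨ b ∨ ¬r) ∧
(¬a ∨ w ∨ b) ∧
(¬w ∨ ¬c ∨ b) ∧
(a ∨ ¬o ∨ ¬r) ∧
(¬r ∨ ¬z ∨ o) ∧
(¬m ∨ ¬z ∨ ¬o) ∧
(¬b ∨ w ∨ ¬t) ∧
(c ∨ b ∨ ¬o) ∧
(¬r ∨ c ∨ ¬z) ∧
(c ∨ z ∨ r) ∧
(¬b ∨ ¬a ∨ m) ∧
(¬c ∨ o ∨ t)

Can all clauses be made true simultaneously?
No

No, the formula is not satisfiable.

No assignment of truth values to the variables can make all 60 clauses true simultaneously.

The formula is UNSAT (unsatisfiable).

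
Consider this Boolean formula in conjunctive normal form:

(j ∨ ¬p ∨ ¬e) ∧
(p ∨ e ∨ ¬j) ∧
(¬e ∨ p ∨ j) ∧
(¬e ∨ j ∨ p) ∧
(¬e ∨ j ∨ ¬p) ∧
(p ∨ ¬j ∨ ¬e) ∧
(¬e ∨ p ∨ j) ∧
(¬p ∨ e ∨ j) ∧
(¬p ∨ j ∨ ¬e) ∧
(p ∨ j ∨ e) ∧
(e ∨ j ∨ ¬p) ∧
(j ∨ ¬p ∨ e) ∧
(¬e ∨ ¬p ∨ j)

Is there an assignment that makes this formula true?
Yes

Yes, the formula is satisfiable.

One satisfying assignment is: e=True, p=True, j=True

Verification: With this assignment, all 13 clauses evaluate to true.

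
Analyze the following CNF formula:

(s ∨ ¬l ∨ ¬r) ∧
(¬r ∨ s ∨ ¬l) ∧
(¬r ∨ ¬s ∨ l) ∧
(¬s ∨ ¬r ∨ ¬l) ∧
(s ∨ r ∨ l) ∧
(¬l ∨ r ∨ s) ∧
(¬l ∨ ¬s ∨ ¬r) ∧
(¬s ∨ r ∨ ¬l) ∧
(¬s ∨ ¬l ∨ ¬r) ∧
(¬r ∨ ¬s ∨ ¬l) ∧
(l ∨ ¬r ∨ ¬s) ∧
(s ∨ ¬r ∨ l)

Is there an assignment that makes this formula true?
Yes

Yes, the formula is satisfiable.

One satisfying assignment is: s=True, r=False, l=False

Verification: With this assignment, all 12 clauses evaluate to true.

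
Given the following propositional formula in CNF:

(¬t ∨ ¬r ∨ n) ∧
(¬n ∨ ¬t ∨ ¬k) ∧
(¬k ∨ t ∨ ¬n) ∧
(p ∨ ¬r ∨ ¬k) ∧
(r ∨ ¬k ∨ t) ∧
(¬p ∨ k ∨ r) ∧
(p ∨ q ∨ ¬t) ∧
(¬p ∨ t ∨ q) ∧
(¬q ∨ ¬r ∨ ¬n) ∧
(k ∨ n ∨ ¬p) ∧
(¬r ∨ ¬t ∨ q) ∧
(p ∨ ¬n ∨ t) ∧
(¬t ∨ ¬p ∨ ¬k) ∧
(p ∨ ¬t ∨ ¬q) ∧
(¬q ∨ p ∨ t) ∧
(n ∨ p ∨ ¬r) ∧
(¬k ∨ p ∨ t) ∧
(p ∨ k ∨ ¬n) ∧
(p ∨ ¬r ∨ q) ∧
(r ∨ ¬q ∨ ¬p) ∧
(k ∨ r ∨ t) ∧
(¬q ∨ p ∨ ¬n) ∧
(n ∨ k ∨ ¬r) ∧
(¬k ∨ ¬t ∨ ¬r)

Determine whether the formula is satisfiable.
Yes

Yes, the formula is satisfiable.

One satisfying assignment is: t=False, q=True, k=True, n=False, r=True, p=True

Verification: With this assignment, all 24 clauses evaluate to true.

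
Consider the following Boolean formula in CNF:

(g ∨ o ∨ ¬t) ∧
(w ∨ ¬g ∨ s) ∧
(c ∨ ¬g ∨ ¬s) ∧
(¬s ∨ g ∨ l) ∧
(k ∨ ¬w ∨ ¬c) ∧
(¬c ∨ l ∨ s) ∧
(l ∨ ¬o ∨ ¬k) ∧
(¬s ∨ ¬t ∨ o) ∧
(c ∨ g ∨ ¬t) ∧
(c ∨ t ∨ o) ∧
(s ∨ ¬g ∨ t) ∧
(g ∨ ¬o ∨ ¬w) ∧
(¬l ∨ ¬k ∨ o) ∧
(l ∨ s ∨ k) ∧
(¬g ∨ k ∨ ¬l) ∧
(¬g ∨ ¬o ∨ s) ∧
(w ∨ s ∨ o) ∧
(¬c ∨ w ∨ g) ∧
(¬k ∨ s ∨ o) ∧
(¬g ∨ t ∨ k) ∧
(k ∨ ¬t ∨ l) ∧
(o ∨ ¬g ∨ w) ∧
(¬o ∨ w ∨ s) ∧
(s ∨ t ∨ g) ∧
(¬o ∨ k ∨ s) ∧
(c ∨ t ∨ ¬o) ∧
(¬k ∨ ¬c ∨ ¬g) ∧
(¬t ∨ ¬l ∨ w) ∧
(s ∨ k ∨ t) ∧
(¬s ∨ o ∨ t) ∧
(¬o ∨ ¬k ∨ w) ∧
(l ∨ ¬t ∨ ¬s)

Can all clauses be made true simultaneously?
No

No, the formula is not satisfiable.

No assignment of truth values to the variables can make all 32 clauses true simultaneously.

The formula is UNSAT (unsatisfiable).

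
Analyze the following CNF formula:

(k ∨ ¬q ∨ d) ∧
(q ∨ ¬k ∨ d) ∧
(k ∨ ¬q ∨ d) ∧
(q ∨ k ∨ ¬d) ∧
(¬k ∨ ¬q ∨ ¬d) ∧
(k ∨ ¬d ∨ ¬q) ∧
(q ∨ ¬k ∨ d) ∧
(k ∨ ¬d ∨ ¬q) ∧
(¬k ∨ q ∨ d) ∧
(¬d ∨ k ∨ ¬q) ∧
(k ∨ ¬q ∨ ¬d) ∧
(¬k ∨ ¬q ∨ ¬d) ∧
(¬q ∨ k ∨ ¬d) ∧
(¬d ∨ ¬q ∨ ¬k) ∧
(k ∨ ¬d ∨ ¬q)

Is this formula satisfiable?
Yes

Yes, the formula is satisfiable.

One satisfying assignment is: k=False, q=False, d=False

Verification: With this assignment, all 15 clauses evaluate to true.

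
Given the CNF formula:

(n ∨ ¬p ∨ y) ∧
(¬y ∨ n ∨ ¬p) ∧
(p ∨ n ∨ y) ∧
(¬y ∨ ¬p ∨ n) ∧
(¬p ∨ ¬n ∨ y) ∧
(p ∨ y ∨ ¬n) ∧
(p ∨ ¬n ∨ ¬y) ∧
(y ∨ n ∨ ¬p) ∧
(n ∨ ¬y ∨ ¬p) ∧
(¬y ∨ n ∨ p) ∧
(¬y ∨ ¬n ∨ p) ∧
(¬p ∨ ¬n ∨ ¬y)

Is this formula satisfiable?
No

No, the formula is not satisfiable.

No assignment of truth values to the variables can make all 12 clauses true simultaneously.

The formula is UNSAT (unsatisfiable).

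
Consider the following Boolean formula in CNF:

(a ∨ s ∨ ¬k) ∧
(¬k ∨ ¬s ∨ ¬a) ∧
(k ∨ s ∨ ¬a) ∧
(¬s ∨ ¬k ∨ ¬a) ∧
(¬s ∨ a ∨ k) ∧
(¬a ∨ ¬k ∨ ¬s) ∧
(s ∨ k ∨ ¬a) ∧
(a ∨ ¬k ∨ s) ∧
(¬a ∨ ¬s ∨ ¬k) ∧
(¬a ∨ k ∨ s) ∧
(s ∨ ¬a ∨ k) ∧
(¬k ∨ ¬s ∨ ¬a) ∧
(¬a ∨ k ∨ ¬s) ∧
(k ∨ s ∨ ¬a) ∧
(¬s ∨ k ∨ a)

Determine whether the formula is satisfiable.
Yes

Yes, the formula is satisfiable.

One satisfying assignment is: a=False, s=False, k=False

Verification: With this assignment, all 15 clauses evaluate to true.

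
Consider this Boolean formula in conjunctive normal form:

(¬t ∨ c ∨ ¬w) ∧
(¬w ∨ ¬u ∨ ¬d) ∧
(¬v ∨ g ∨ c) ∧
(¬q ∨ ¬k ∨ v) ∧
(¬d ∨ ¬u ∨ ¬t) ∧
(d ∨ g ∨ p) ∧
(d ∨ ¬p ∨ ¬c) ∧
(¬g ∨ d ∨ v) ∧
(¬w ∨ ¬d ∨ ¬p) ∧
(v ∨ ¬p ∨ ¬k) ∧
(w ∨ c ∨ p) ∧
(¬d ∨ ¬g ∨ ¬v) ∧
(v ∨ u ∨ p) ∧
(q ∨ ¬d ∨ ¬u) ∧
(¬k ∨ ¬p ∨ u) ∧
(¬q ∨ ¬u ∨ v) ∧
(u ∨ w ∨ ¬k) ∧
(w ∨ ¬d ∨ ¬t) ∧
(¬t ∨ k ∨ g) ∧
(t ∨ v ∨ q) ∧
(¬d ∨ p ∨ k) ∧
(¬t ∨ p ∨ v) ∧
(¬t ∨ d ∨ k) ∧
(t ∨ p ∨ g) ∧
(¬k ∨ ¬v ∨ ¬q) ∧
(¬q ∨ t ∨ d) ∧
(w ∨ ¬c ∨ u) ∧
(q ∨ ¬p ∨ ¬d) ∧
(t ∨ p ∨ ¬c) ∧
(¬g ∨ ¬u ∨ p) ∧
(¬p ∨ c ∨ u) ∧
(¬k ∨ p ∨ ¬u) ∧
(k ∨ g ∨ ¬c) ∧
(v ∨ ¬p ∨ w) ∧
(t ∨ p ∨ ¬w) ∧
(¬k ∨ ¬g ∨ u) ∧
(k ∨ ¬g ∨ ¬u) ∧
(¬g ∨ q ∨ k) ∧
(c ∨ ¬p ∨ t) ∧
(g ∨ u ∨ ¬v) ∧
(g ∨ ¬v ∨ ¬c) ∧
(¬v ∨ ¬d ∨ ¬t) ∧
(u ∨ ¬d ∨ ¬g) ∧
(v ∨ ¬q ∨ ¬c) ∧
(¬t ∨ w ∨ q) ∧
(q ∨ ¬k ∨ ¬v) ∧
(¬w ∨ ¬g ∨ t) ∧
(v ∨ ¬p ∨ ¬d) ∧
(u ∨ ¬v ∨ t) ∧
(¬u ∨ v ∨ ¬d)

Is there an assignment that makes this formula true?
No

No, the formula is not satisfiable.

No assignment of truth values to the variables can make all 50 clauses true simultaneously.

The formula is UNSAT (unsatisfiable).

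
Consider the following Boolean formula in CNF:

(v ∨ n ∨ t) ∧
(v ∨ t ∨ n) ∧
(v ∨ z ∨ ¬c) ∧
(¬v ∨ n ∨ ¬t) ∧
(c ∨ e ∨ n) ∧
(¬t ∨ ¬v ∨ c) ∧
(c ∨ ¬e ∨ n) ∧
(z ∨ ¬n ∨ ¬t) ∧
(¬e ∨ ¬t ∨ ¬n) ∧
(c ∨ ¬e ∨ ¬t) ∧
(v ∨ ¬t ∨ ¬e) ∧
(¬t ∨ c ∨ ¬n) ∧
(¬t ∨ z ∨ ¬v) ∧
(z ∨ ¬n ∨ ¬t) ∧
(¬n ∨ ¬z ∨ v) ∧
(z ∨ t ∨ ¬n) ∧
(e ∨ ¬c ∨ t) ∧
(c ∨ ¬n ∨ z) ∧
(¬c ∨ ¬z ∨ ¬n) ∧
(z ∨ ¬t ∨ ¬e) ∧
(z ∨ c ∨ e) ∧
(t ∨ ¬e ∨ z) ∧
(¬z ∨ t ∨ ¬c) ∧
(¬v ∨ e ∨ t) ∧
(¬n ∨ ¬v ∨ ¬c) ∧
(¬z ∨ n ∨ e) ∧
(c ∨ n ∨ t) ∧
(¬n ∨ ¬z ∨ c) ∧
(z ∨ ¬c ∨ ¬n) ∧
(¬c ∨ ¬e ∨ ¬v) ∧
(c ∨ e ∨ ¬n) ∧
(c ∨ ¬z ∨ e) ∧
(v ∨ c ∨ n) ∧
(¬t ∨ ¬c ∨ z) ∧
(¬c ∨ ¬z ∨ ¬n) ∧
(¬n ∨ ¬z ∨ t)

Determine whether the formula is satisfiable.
No

No, the formula is not satisfiable.

No assignment of truth values to the variables can make all 36 clauses true simultaneously.

The formula is UNSAT (unsatisfiable).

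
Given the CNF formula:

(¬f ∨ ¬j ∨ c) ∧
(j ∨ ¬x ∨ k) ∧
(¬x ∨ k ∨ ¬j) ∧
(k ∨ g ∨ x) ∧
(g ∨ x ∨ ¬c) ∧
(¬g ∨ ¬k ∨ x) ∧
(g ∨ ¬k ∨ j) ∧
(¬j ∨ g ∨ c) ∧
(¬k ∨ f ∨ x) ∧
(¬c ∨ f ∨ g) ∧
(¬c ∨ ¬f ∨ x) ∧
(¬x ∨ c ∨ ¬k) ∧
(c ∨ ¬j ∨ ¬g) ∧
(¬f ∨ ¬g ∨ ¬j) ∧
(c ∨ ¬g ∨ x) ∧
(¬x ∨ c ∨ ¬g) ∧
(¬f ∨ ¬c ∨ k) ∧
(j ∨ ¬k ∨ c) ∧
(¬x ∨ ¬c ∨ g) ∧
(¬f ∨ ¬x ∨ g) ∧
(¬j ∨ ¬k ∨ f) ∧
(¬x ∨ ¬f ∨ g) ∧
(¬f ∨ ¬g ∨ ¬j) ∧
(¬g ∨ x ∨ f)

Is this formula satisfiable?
Yes

Yes, the formula is satisfiable.

One satisfying assignment is: g=True, k=True, c=True, x=True, j=False, f=True

Verification: With this assignment, all 24 clauses evaluate to true.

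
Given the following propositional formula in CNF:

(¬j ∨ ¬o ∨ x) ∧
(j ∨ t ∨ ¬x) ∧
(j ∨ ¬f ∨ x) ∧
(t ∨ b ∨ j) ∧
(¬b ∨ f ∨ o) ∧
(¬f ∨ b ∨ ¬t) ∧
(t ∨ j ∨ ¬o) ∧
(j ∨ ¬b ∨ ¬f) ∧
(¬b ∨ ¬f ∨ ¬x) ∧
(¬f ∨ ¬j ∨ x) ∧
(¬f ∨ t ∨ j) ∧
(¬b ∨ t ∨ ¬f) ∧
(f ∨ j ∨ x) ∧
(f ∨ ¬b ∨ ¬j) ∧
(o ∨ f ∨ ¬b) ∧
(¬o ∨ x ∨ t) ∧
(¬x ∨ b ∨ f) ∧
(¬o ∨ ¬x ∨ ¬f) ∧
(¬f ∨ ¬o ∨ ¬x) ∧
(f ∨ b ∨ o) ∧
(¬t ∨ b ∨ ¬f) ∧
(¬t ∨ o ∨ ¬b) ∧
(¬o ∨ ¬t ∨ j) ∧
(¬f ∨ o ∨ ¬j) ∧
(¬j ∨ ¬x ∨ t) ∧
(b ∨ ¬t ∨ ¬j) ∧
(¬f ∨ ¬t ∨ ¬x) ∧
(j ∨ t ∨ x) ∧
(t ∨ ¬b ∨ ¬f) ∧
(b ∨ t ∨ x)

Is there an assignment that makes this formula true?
No

No, the formula is not satisfiable.

No assignment of truth values to the variables can make all 30 clauses true simultaneously.

The formula is UNSAT (unsatisfiable).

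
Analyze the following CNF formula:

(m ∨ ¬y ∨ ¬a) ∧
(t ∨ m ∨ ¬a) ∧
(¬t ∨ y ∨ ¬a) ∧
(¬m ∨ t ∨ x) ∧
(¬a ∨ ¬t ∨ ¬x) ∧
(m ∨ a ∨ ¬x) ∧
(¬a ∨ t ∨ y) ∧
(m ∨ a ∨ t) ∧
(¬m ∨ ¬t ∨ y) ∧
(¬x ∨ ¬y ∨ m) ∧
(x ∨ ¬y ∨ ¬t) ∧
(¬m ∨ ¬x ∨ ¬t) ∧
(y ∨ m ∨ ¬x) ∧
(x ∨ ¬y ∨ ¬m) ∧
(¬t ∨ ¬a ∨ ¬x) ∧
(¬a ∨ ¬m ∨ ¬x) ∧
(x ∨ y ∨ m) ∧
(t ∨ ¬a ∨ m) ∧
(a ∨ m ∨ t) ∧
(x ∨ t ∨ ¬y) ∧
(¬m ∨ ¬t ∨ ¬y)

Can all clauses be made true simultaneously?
Yes

Yes, the formula is satisfiable.

One satisfying assignment is: y=False, a=False, t=False, m=True, x=True

Verification: With this assignment, all 21 clauses evaluate to true.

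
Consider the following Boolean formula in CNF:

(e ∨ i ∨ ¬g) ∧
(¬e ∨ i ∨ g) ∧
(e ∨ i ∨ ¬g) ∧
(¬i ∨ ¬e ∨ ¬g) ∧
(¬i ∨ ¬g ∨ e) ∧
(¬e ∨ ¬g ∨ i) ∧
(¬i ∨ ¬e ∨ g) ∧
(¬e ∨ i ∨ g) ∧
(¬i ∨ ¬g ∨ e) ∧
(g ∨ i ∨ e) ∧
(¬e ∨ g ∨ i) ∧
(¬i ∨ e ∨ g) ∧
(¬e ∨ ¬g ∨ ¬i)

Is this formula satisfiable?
No

No, the formula is not satisfiable.

No assignment of truth values to the variables can make all 13 clauses true simultaneously.

The formula is UNSAT (unsatisfiable).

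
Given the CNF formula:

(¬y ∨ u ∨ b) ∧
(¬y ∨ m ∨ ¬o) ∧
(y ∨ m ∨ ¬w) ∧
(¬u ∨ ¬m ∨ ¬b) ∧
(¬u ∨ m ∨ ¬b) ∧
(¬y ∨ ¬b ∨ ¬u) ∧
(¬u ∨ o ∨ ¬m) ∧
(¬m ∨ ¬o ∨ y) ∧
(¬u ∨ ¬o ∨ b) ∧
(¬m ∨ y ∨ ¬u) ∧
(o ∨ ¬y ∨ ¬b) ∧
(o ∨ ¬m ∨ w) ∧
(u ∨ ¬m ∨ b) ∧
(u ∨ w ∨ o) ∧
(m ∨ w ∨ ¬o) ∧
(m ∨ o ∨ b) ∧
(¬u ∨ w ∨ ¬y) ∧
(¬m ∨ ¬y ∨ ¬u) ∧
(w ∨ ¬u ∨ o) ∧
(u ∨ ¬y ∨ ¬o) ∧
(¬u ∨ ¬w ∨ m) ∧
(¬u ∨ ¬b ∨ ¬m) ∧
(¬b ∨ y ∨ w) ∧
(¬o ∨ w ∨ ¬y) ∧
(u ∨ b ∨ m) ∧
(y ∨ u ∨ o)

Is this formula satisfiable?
No

No, the formula is not satisfiable.

No assignment of truth values to the variables can make all 26 clauses true simultaneously.

The formula is UNSAT (unsatisfiable).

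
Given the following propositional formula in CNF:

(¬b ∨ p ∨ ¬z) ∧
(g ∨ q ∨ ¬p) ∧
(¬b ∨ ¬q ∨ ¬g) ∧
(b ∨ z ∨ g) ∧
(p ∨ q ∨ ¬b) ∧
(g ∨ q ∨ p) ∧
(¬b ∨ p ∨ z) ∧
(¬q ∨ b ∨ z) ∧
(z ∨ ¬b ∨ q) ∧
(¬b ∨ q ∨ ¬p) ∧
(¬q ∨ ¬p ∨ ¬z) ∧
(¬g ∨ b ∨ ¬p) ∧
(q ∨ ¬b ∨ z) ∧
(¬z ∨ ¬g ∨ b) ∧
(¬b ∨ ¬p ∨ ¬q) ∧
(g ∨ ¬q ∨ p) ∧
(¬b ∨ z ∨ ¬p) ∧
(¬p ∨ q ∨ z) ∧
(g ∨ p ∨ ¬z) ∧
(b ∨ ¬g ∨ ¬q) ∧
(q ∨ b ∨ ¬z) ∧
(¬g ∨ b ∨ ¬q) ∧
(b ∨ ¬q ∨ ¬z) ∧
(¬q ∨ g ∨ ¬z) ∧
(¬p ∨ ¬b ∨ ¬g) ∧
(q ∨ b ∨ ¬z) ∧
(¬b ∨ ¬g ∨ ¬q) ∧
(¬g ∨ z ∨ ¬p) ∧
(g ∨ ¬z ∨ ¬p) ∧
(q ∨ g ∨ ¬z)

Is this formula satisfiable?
Yes

Yes, the formula is satisfiable.

One satisfying assignment is: q=False, p=False, g=True, z=False, b=False

Verification: With this assignment, all 30 clauses evaluate to true.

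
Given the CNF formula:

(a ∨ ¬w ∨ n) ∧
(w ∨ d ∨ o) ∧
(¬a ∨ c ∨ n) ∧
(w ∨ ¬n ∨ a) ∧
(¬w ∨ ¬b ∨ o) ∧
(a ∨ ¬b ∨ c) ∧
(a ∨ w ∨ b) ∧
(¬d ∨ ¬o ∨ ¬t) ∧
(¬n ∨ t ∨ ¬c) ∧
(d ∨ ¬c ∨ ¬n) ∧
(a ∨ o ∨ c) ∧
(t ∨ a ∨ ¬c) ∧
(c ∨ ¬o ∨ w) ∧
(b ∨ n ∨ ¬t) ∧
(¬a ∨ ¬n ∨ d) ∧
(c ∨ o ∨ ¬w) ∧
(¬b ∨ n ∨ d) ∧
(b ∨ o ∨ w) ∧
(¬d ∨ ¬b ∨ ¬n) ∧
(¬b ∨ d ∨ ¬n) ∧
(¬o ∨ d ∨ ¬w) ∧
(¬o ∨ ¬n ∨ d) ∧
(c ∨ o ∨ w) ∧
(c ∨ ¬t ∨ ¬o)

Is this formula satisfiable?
Yes

Yes, the formula is satisfiable.

One satisfying assignment is: c=False, n=True, d=True, w=True, b=False, a=True, o=True, t=False

Verification: With this assignment, all 24 clauses evaluate to true.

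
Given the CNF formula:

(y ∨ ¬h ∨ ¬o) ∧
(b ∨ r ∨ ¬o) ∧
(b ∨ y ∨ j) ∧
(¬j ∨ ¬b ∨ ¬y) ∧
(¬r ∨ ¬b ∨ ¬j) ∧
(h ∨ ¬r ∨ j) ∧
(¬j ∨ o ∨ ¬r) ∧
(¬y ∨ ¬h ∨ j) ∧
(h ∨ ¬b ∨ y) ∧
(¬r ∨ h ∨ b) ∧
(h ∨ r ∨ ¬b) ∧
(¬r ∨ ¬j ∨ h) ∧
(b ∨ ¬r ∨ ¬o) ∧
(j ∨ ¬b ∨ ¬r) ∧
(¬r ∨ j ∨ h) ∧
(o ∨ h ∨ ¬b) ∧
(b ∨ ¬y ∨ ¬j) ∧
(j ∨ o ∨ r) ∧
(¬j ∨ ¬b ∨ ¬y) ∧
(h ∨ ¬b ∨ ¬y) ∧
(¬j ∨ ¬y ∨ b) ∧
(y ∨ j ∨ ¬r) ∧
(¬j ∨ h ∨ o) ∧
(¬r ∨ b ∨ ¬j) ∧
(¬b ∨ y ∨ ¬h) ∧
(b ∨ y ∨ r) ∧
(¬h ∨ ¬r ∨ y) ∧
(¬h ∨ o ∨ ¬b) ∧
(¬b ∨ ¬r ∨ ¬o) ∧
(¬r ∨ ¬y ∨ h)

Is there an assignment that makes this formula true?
No

No, the formula is not satisfiable.

No assignment of truth values to the variables can make all 30 clauses true simultaneously.

The formula is UNSAT (unsatisfiable).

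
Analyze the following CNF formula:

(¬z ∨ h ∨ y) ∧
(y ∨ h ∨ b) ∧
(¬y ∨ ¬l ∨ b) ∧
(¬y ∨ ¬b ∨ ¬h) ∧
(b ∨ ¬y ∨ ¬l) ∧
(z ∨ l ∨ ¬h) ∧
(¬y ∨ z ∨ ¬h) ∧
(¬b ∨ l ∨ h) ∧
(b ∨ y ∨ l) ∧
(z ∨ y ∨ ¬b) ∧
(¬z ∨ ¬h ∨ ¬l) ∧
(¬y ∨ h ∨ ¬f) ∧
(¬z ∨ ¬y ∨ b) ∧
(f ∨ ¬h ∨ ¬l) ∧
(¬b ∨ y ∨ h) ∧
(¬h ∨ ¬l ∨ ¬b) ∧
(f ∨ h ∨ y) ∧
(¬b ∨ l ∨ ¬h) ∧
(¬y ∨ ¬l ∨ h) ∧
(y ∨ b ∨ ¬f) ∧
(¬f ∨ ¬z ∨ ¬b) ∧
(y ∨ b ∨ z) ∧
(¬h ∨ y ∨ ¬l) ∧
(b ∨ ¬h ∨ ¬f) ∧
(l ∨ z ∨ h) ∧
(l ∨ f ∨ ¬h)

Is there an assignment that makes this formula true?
No

No, the formula is not satisfiable.

No assignment of truth values to the variables can make all 26 clauses true simultaneously.

The formula is UNSAT (unsatisfiable).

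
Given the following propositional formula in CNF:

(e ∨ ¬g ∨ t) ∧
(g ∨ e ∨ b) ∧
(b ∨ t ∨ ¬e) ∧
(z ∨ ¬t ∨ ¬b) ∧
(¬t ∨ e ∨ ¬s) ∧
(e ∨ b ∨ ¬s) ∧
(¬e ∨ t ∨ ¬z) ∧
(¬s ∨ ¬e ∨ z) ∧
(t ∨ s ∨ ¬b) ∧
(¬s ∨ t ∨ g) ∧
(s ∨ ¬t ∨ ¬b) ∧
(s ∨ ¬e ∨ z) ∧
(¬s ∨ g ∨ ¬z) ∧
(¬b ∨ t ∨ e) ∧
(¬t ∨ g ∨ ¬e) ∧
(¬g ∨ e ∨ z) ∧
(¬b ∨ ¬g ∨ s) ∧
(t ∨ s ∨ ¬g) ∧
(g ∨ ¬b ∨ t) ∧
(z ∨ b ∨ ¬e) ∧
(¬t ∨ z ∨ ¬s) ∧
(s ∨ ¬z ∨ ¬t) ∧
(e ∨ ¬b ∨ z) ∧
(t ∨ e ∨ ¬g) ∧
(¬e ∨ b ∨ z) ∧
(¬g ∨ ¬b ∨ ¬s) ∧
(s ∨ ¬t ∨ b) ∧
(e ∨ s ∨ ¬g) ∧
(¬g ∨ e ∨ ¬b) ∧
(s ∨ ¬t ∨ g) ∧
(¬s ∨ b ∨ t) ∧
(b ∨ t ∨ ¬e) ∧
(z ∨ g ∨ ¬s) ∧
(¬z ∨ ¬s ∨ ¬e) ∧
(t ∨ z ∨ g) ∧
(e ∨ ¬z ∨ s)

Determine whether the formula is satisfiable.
No

No, the formula is not satisfiable.

No assignment of truth values to the variables can make all 36 clauses true simultaneously.

The formula is UNSAT (unsatisfiable).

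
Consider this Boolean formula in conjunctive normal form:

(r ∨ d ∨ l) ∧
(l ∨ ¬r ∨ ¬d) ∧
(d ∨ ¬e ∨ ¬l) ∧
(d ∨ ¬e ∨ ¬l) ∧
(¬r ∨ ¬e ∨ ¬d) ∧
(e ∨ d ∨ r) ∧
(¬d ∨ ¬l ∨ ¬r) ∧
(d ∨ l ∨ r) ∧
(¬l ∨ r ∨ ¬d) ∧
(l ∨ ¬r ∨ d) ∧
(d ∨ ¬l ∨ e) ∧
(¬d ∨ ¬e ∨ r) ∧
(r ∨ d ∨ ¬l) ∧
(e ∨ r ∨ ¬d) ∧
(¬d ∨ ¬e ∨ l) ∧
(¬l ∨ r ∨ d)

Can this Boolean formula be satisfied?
No

No, the formula is not satisfiable.

No assignment of truth values to the variables can make all 16 clauses true simultaneously.

The formula is UNSAT (unsatisfiable).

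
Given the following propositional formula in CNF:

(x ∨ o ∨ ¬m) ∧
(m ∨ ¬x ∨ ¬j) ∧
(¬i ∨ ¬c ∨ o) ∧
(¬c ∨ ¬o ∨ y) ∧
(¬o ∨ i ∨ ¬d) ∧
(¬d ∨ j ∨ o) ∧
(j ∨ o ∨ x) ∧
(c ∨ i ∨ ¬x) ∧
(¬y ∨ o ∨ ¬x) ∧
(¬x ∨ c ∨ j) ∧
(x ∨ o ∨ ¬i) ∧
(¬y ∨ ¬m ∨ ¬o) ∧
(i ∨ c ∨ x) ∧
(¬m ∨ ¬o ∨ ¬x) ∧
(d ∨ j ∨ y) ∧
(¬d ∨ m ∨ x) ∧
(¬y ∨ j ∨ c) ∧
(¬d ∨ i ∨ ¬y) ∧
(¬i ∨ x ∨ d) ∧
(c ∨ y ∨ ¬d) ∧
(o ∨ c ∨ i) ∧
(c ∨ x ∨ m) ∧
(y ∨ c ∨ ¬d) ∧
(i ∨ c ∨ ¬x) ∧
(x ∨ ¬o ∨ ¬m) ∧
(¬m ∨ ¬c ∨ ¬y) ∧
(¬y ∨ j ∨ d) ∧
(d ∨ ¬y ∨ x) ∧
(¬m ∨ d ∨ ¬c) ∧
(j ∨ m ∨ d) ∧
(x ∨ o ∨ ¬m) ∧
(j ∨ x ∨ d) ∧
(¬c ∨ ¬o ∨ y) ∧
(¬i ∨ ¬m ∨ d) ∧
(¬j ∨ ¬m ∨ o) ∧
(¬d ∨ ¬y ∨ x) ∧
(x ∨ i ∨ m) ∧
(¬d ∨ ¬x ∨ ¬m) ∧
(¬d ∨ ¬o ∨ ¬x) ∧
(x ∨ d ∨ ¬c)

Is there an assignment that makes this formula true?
No

No, the formula is not satisfiable.

No assignment of truth values to the variables can make all 40 clauses true simultaneously.

The formula is UNSAT (unsatisfiable).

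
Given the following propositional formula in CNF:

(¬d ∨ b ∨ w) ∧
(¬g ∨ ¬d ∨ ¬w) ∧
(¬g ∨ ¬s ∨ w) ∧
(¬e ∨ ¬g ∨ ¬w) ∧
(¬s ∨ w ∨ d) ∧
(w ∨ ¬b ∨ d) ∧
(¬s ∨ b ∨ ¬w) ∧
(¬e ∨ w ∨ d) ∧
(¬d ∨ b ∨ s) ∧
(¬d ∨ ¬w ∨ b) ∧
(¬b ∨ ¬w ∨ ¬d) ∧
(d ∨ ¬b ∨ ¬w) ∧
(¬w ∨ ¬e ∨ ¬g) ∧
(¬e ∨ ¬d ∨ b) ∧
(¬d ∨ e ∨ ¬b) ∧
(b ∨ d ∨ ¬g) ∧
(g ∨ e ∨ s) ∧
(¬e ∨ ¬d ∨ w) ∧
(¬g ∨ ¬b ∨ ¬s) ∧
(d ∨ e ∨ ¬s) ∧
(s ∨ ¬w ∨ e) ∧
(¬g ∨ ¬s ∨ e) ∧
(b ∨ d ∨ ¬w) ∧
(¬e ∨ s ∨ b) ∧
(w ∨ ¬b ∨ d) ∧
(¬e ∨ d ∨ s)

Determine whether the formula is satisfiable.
No

No, the formula is not satisfiable.

No assignment of truth values to the variables can make all 26 clauses true simultaneously.

The formula is UNSAT (unsatisfiable).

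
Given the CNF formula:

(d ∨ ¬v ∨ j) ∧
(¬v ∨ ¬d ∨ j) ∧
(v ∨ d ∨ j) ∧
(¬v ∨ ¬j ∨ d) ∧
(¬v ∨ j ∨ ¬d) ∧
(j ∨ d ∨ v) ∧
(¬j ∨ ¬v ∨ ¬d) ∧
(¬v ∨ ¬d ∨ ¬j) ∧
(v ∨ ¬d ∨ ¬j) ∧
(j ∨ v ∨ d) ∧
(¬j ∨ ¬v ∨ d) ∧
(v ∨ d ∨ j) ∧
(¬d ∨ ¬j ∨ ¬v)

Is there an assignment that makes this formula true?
Yes

Yes, the formula is satisfiable.

One satisfying assignment is: v=False, d=True, j=False

Verification: With this assignment, all 13 clauses evaluate to true.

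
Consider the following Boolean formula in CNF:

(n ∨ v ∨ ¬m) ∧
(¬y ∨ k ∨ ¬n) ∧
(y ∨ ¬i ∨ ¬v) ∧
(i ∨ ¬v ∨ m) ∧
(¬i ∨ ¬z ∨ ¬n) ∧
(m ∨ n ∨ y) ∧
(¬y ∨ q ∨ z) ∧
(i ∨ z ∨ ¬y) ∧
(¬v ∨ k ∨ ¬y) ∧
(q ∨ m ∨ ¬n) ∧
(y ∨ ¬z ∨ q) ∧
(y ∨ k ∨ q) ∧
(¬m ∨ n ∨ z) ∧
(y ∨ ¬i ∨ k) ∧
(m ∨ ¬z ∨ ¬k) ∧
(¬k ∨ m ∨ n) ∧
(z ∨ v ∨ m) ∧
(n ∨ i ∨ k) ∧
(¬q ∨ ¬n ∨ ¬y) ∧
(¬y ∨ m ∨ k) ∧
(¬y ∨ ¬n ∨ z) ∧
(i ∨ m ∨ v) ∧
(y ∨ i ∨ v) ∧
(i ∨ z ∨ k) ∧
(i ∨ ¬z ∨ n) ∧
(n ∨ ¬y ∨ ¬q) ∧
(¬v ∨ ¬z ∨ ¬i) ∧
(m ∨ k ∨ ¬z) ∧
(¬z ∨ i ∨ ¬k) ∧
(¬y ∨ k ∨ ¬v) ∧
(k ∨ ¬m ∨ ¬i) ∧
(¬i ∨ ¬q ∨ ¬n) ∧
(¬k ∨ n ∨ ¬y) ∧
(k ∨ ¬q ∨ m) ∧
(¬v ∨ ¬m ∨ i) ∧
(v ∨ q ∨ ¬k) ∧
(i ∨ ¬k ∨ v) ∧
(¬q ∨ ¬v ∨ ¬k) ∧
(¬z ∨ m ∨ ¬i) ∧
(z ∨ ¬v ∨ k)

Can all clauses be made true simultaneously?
No

No, the formula is not satisfiable.

No assignment of truth values to the variables can make all 40 clauses true simultaneously.

The formula is UNSAT (unsatisfiable).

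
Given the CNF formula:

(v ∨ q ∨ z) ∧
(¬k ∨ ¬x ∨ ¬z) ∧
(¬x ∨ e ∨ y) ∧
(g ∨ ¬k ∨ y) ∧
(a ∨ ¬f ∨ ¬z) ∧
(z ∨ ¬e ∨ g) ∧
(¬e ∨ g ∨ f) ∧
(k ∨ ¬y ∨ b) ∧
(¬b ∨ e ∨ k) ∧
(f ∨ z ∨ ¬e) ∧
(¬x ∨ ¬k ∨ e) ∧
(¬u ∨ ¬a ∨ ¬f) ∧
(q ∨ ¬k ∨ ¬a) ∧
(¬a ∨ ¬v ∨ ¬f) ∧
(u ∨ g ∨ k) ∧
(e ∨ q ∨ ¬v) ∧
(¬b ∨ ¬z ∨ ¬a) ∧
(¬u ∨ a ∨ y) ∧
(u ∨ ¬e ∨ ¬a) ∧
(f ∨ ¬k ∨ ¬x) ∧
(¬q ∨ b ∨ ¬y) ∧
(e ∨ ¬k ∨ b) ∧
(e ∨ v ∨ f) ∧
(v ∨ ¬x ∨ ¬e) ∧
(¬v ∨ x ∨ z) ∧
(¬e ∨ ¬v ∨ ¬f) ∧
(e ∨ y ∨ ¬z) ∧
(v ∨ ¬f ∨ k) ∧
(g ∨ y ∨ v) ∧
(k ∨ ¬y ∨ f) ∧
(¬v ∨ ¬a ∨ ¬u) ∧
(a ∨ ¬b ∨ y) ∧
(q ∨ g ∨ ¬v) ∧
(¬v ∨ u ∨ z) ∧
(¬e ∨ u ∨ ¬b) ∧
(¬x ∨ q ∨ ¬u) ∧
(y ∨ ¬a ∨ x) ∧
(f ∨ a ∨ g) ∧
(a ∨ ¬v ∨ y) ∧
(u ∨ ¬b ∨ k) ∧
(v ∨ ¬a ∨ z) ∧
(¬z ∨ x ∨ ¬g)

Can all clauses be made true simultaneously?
Yes

Yes, the formula is satisfiable.

One satisfying assignment is: f=True, y=True, b=True, z=False, a=False, q=True, u=True, x=False, k=True, g=True, v=False, e=False

Verification: With this assignment, all 42 clauses evaluate to true.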